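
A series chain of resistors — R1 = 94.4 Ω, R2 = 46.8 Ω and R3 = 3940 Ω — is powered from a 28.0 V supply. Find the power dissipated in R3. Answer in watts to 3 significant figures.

Since the resistors are in series they all carry the loop current I = V/R_total; the power in any one is I²R.
R_total = 94.4 + 46.8 + 3940 = 4081 Ω
I = V / R_total = 28.0 / 4081 = 0.006861 A
P_R3 = I² × R3 = (0.006861)² × 3940 = 0.1855 W

0.185 W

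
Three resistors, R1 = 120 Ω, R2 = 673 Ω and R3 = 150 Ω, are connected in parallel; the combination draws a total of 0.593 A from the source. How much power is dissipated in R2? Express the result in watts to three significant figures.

1.92 W

The branches share the same voltage, but only the total current is given — find V from the equivalent resistance first.
1/R_eq = 1/120 + 1/673 + 1/150 ⇒ R_eq = 60.66 Ω
V = I_total × R_eq = 0.5930 × 60.66 = 35.97 V
P_R2 = V² / R2 = (35.97)² / 673 = 1.923 W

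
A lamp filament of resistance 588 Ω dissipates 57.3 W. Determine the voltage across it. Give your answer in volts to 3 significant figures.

184 V

From P = V I = I²R = V²/R, with the two given quantities we get V = √(P R).
V = √(57.3 × 588) = 183.6 V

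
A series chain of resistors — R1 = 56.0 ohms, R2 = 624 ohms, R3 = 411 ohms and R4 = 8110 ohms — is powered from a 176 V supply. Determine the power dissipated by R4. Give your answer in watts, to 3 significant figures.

In a series string the same current flows through every resistor — find that current, then P = I²R for the one we want.
R_total = 56.0 + 624 + 411 + 8110 = 9201 Ω
I = V / R_total = 176 / 9201 = 0.01913 A
P_R4 = I² × R4 = (0.01913)² × 8110 = 2.967 W

2.97 W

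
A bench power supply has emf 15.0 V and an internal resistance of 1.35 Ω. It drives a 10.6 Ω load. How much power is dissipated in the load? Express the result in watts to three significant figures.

16.7 W

With r and R in series, I = ε/(r+R); the load dissipates I²R.
I = ε / (r + R) = 15.0 / (1.35 + 10.6) = 1.255 A
P_load = I² R = (1.255)² × 10.6 = 16.70 W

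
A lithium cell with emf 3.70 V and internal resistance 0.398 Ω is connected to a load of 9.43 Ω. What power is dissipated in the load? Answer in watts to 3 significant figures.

1.34 W

The internal resistance and the load are in series, so the same I flows through both; get I from ε/(r+R), then I²R for the load.
I = ε / (r + R) = 3.70 / (0.398 + 9.43) = 0.3765 A
P_load = I² R = (0.3765)² × 9.43 = 1.337 W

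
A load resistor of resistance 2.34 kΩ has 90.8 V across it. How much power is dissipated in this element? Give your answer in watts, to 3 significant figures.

V and R are stated; P = V²/R avoids computing the current.
P = (90.8 V)² / 2340 Ω = 3.523 W

3.52 W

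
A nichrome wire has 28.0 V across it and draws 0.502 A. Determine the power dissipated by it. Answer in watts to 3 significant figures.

14.1 W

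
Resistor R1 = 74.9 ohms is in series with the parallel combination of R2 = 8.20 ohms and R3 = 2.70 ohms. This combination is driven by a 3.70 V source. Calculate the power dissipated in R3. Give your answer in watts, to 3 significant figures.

0.00353 W

Collapse R2‖R3 to a single equivalent, reducing the network to two series elements.
R_p = (8.20×2.70)/(8.20+2.70) = 2.031 Ω
R_total = 74.9 + 2.031 = 76.93 Ω
I = V / R_total = 3.70 / 76.93 = 0.04809 A
Voltage across the parallel pair: V_p = I × R_p = 0.04809 × 2.031 = 0.09769 V
R3 sees V_p directly, so P = V_p² / R3.
P_R3 = (0.09769)² / 2.70 = 0.003535 W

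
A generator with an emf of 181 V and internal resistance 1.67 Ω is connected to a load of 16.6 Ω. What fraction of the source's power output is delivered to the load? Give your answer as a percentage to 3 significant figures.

90.9 %

The source delivers εI, of which I²R reaches the load and I²r is lost; since I is common, η = R/(R+r).
η = R / (R + r) = 16.6 / (16.6 + 1.67) = 0.9086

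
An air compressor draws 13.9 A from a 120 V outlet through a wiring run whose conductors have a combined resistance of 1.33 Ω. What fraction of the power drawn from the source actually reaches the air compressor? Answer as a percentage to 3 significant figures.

The wiring run carries the full 13.9 A.
P_line = I² R_line = (13.90)² × 1.33 = 257.0 W
P_source = V I = 120 × 13.90 = 1668 W; P_load = 1411 W
η = P_load / P_source = 1411 / 1668 = 0.8459

84.6 %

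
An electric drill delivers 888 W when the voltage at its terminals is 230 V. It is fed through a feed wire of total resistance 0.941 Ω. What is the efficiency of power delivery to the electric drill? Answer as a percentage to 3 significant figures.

I = P / V = 888 / 230 = 3.861 A through the feed wire.
P_line = I² R_line = (3.861)² × 0.941 = 14.03 W
P_source = P_load + P_line = 888.0 + 14.03 = 902.0 W
η = P_load / P_source = 888.0 / 902.0 = 0.9844

98.4 %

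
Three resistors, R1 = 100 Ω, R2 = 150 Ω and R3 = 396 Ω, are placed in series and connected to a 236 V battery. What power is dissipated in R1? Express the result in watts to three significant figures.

In a series string the same current flows through every resistor — find that current, then P = I²R for the one we want.
R_total = 100 + 150 + 396 = 646.0 Ω
I = V / R_total = 236 / 646.0 = 0.3653 A
P_R1 = I² × R1 = (0.3653)² × 100 = 13.35 W

13.3 W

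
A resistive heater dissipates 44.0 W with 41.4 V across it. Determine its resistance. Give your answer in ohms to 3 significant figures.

39.0 Ω

From P = V I = I²R = V²/R, with the two given quantities we get R = V² / P.
R = (41.4)² / 44.0 = 38.95 Ω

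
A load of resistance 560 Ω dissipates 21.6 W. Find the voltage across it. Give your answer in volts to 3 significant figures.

Inverting the appropriate power form: V = √(P R).
V = √(21.6 × 560) = 110.0 V

110 V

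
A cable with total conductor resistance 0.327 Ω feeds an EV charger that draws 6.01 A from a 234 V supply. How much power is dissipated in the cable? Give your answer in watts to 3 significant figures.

Line loss is just I²R for the cable — we know both I and R_line directly.
The cable carries the full 6.01 A.
P_line = I² R_line = (6.010)² × 0.327 = 11.81 W

11.8 W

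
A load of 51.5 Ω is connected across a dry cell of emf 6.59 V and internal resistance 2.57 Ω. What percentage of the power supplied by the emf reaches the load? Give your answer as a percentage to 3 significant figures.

95.2 %

Efficiency is P_load / P_total. With a series r and R sharing the same I, P = I²R for each, so η = R/(R+r).
η = R / (R + r) = 51.5 / (51.5 + 2.57) = 0.9525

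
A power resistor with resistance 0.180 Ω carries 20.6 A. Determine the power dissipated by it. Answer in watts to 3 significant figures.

With I and R stated, P = I²R applies in one step.
P = (20.60 A)² × 0.180 Ω = 76.38 W

76.4 W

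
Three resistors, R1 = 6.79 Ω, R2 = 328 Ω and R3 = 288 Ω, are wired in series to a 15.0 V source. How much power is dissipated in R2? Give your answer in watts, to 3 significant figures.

0.190 W

Series elements share the same current, so find I first, then use P = I²R.
R_total = 6.79 + 328 + 288 = 622.8 Ω
I = V / R_total = 15.0 / 622.8 = 0.02409 A
P_R2 = I² × R2 = (0.02409)² × 328 = 0.1903 W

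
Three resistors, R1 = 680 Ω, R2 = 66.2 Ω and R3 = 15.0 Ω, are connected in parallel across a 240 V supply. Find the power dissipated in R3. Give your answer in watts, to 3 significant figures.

3840 W

The supply voltage appears across each parallel branch — just use P = V²/R3.
P_R3 = V² / R3 = (240)² / 15.0 Ω = 3840 W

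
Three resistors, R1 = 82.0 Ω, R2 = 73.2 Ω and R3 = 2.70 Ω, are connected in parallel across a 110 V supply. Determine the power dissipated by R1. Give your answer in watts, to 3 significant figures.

Parallel branches share the same voltage; P = V²/R gives the branch power in one step.
P_R1 = V² / R1 = (110)² / 82.0 Ω = 147.6 W

148 W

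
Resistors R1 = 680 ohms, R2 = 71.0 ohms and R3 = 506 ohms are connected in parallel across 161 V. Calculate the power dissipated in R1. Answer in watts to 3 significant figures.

38.1 W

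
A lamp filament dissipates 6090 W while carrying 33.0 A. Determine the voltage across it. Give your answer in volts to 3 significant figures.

185 V

From P = V I = I²R = V²/R, with the two given quantities we get V = P / I.
V = 6090 / 33.00 = 184.5 V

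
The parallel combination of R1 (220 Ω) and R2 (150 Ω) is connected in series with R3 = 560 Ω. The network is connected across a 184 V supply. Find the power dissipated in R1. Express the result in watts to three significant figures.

2.90 W

Collapse the R1‖R2 pair into one equivalent R_p; then R_p and R3 form a series string.
R_p = (220×150)/(220+150) = 89.19 Ω
R_total = R_p + 560 = 89.19 + 560 = 649.2 Ω
I = V / R_total = 184 / 649.2 = 0.2834 A
Voltage across the parallel pair: V_p = I × R_p = 0.2834 × 89.19 = 25.28 V
R1 has V_p across it, so P = V_p²/R1.
P_R1 = (25.28)² / 220 = 2.905 W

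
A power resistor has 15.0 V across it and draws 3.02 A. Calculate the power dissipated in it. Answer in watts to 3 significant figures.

45.3 W

Since both terminal voltage and current are stated, P = V I gives the power in one step.
P = 15.0 V × 3.020 A = 45.30 W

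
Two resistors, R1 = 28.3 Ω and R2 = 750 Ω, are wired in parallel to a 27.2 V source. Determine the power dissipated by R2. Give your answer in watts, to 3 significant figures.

0.986 W

Each parallel branch sees the full supply voltage, so P = V²/R applies directly to the target branch.
P_R2 = V² / R2 = (27.2)² / 750 Ω = 0.9865 W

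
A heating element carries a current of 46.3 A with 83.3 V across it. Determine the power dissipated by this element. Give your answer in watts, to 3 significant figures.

V and I are known directly — P = V I, no intermediate step needed.
P = 83.3 V × 46.30 A = 3857 W

3860 W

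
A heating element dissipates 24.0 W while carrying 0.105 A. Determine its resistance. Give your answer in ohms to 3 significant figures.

2180 Ω

Inverting the appropriate power form: R = P / I².
R = 24.0 / (0.1050)² = 2177 Ω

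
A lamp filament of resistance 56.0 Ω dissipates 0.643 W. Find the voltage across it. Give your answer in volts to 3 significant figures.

6.00 V

From P = V I = I²R = V²/R, with the two given quantities we get V = √(P R).
V = √(0.643 × 56.0) = 6.001 V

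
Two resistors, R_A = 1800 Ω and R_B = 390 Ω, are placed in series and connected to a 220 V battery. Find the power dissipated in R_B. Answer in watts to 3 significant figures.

3.94 W

The current is common to all series resistors; compute it, then apply P = I²R for the target.
R_total = 1800 + 390 = 2190 Ω
I = V / R_total = 220 / 2190 = 0.1005 A
P_R_B = I² × R_B = (0.1005)² × 390 = 3.936 W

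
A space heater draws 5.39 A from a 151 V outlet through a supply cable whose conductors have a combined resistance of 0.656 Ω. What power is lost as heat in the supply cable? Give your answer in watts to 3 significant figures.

19.1 W

The supply cable and load are in series, so the same current flows in both; the loss is I²R_line.
The supply cable carries the full 5.39 A.
P_line = I² R_line = (5.390)² × 0.656 = 19.06 W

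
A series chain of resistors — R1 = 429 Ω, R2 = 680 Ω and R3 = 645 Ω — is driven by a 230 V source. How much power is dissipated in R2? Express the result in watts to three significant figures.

Series elements share the same current, so find I first, then use P = I²R.
R_total = 429 + 680 + 645 = 1754 Ω
I = V / R_total = 230 / 1754 = 0.1311 A
P_R2 = I² × R2 = (0.1311)² × 680 = 11.69 W

11.7 W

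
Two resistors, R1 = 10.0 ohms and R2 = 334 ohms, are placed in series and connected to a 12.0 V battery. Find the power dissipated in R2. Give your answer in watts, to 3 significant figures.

0.406 W

The current is common to all series resistors; compute it, then apply P = I²R for the target.
R_total = 10.0 + 334 = 344.0 Ω
I = V / R_total = 12.0 / 344.0 = 0.03488 A
P_R2 = I² × R2 = (0.03488)² × 334 = 0.4064 W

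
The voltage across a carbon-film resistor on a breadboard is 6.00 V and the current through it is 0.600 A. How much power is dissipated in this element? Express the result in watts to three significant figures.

3.60 W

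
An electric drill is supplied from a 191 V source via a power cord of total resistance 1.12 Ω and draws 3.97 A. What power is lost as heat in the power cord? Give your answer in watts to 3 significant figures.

Line loss is just I²R for the cable — we know both I and R_line directly.
The power cord carries the full 3.97 A.
P_line = I² R_line = (3.970)² × 1.12 = 17.65 W

17.7 W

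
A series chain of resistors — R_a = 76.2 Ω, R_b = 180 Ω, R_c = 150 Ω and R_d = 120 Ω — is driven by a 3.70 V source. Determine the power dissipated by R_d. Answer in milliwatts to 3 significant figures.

5.93 mW

Series elements share the same current, so find I first, then use P = I²R.
R_total = 76.2 + 180 + 150 + 120 = 526.2 Ω
I = V / R_total = 3.70 / 526.2 = 0.007032 A
P_R_d = I² × R_d = (0.007032)² × 120 = 0.005933 W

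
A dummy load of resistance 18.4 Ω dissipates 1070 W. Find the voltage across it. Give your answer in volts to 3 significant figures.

140 V

Inverting the appropriate power form: V = √(P R).
V = √(1070 × 18.4) = 140.3 V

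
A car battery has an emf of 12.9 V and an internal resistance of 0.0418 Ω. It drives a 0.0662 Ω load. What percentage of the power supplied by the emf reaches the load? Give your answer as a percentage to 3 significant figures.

Efficiency is P_load / P_total. With a series r and R sharing the same I, P = I²R for each, so η = R/(R+r).
η = R / (R + r) = 0.0662 / (0.0662 + 0.0418) = 0.6130

61.3 %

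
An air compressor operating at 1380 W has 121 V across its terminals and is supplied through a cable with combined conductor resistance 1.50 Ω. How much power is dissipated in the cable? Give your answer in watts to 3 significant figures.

Line loss is just I²R for the cable — we know both I and R_line directly.
I = P / V = 1380 / 121 = 11.40 A through the cable.
P_line = I² R_line = (11.40)² × 1.50 = 195.1 W

195 W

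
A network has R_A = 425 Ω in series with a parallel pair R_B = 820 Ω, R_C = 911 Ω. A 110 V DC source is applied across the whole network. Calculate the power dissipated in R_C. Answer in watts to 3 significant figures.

3.37 W

First combine the parallel branches into one equivalent R_p, then R_A + R_p is a series pair.
R_p = (820×911)/(820+911) = 431.6 Ω
R_total = 425 + 431.6 = 856.6 Ω
I = V / R_total = 110 / 856.6 = 0.1284 A
Voltage across the parallel pair: V_p = I × R_p = 0.1284 × 431.6 = 55.42 V
With V_p across R_C, its power is V_p²/R_C.
P_R_C = (55.42)² / 911 = 3.372 W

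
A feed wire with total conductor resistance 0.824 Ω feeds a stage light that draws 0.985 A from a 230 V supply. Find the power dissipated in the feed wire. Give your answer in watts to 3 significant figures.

The feed wire and load are in series, so the same current flows in both; the loss is I²R_line.
The feed wire carries the full 0.985 A.
P_line = I² R_line = (0.9850)² × 0.824 = 0.7995 W

0.799 W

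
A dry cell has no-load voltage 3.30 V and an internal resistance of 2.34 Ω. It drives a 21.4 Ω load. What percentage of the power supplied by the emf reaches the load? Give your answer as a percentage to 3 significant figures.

90.1 %

Efficiency is P_load / P_total. With a series r and R sharing the same I, P = I²R for each, so η = R/(R+r).
η = R / (R + r) = 21.4 / (21.4 + 2.34) = 0.9014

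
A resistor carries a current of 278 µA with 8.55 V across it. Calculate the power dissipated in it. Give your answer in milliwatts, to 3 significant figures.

2.38 mW

Since both terminal voltage and current are stated, P = V I gives the power in one step.
P = 8.55 V × 0.0002780 A = 0.002377 W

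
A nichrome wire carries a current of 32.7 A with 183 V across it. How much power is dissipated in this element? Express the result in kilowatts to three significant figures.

Since both terminal voltage and current are stated, P = V I gives the power in one step.
P = 183 V × 32.70 A = 5984 W

5.98 kW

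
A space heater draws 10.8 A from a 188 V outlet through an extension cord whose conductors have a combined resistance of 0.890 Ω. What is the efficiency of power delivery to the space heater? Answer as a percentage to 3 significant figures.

94.9 %

The extension cord carries the full 10.8 A.
P_line = I² R_line = (10.80)² × 0.890 = 103.8 W
P_source = V I = 188 × 10.80 = 2030 W; P_load = 1927 W
η = P_load / P_source = 1927 / 2030 = 0.9489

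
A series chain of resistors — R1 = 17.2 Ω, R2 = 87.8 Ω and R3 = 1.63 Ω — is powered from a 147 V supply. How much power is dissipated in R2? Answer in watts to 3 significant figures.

In a series string the same current flows through every resistor — find that current, then P = I²R for the one we want.
R_total = 17.2 + 87.8 + 1.63 = 106.6 Ω
I = V / R_total = 147 / 106.6 = 1.379 A
P_R2 = I² × R2 = (1.379)² × 87.8 = 166.9 W

167 W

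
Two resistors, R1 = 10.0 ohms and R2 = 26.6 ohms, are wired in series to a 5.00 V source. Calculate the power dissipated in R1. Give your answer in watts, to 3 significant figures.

0.187 W

In a series string the same current flows through every resistor — find that current, then P = I²R for the one we want.
R_total = 10.0 + 26.6 = 36.60 Ω
I = V / R_total = 5.00 / 36.60 = 0.1366 A
P_R1 = I² × R1 = (0.1366)² × 10.0 = 0.1866 W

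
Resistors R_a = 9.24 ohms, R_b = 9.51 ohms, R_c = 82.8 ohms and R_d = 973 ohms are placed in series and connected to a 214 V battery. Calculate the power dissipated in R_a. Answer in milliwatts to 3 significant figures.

366 mW

Series elements share the same current, so find I first, then use P = I²R.
R_total = 9.24 + 9.51 + 82.8 + 973 = 1075 Ω
I = V / R_total = 214 / 1075 = 0.1992 A
P_R_a = I² × R_a = (0.1992)² × 9.24 = 0.3665 W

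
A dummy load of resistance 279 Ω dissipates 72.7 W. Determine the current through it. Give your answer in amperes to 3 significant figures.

0.510 A

Rearranging the power relation for the two known quantities gives I = √(P / R).
I = √(72.7 / 279) = 0.5105 A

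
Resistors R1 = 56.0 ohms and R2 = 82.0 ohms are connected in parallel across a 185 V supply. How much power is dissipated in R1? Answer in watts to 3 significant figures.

611 W

Parallel branches share the same voltage; P = V²/R gives the branch power in one step.
P_R1 = V² / R1 = (185)² / 56.0 Ω = 611.2 W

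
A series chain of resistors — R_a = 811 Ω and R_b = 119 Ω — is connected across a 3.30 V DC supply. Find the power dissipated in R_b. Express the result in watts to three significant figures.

In a series string the same current flows through every resistor — find that current, then P = I²R for the one we want.
R_total = 811 + 119 = 930.0 Ω
I = V / R_total = 3.30 / 930.0 = 0.003548 A
P_R_b = I² × R_b = (0.003548)² × 119 = 0.001498 W

0.00150 W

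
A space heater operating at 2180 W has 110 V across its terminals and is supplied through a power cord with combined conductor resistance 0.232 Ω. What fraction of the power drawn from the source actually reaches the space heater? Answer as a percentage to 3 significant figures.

96.0 %

I = P / V = 2180 / 110 = 19.82 A through the power cord.
P_line = I² R_line = (19.82)² × 0.232 = 91.12 W
P_source = P_load + P_line = 2180 + 91.12 = 2271 W
η = P_load / P_source = 2180 / 2271 = 0.9599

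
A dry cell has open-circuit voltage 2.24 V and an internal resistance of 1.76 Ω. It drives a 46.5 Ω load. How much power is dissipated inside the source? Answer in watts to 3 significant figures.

The source's internal resistance is just another series element carrying I; its dissipation is I²r.
I = ε / (r + R) = 2.24 / (1.76 + 46.5) = 0.04642 A
P_int = I² r = (0.04642)² × 1.76 = 0.003792 W

0.00379 W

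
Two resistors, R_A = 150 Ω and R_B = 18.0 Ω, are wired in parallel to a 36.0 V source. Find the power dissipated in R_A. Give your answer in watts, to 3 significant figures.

8.64 W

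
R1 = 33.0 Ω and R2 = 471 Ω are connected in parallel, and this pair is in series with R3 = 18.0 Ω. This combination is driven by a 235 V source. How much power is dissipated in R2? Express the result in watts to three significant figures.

Combine R1 and R2 into their parallel equivalent first, reducing the network to two series resistors.
R_p = (33.0×471)/(33.0+471) = 30.84 Ω
R_total = R_p + 18.0 = 30.84 + 18.0 = 48.84 Ω
I = V / R_total = 235 / 48.84 = 4.812 A
Voltage across the parallel pair: V_p = I × R_p = 4.812 × 30.84 = 148.4 V
Use P = V²/R for R2 with V = V_p.
P_R2 = (148.4)² / 471 = 46.75 W

46.8 W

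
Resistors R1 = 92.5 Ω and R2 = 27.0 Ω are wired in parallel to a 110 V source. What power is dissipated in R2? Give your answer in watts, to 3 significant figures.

448 W

The supply voltage appears across each parallel branch — just use P = V²/R2.
P_R2 = V² / R2 = (110)² / 27.0 Ω = 448.1 W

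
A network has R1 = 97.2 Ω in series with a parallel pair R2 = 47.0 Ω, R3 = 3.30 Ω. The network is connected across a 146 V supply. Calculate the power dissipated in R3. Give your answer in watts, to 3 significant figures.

First combine the parallel branches into one equivalent R_p, then R1 + R_p is a series pair.
R_p = (47.0×3.30)/(47.0+3.30) = 3.083 Ω
R_total = 97.2 + 3.083 = 100.3 Ω
I = V / R_total = 146 / 100.3 = 1.456 A
Voltage across the parallel pair: V_p = I × R_p = 1.456 × 3.083 = 4.489 V
With V_p across R3, its power is V_p²/R3.
P_R3 = (4.489)² / 3.30 = 6.107 W

6.11 W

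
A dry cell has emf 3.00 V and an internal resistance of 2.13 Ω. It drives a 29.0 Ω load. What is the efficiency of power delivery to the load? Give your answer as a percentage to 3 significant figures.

Efficiency is P_load / P_total. With a series r and R sharing the same I, P = I²R for each, so η = R/(R+r).
η = R / (R + r) = 29.0 / (29.0 + 2.13) = 0.9316

93.2 %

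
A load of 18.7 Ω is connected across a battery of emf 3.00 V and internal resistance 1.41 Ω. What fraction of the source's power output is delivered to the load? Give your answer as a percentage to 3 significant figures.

93.0 %

η = P_load/(P_load+P_int) = I²R/(I²R+I²r) = R/(R+r) — the I² cancels for series elements.
η = R / (R + r) = 18.7 / (18.7 + 1.41) = 0.9299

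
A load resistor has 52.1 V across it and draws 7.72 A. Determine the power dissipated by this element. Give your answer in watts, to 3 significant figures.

402 W

Since both terminal voltage and current are stated, P = V I gives the power in one step.
P = 52.1 V × 7.720 A = 402.2 W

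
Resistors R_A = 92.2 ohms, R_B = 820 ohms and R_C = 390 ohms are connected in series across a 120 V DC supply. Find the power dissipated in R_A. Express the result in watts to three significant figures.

0.783 W

In a series string the same current flows through every resistor — find that current, then P = I²R for the one we want.
R_total = 92.2 + 820 + 390 = 1302 Ω
I = V / R_total = 120 / 1302 = 0.09215 A
P_R_A = I² × R_A = (0.09215)² × 92.2 = 0.7830 W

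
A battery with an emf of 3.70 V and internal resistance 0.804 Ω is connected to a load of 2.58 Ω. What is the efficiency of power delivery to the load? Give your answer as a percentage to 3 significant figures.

76.2 %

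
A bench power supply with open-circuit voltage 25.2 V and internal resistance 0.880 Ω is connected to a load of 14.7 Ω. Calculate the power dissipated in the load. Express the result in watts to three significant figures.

With r and R in series, I = ε/(r+R); the load dissipates I²R.
I = ε / (r + R) = 25.2 / (0.880 + 14.7) = 1.617 A
P_load = I² R = (1.617)² × 14.7 = 38.46 W

38.5 W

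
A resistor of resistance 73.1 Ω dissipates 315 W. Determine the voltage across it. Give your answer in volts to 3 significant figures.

152 V

The two known quantities fix the third via V = √(P R).
V = √(315 × 73.1) = 151.7 V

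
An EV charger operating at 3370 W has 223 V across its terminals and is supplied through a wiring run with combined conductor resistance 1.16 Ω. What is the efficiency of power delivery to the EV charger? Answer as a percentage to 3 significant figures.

92.7 %

I = P / V = 3370 / 223 = 15.11 A through the wiring run.
P_line = I² R_line = (15.11)² × 1.16 = 264.9 W
P_source = P_load + P_line = 3370 + 264.9 = 3635 W
η = P_load / P_source = 3370 / 3635 = 0.9271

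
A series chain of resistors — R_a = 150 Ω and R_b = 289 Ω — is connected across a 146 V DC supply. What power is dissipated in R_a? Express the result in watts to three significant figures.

Series elements share the same current, so find I first, then use P = I²R.
R_total = 150 + 289 = 439.0 Ω
I = V / R_total = 146 / 439.0 = 0.3326 A
P_R_a = I² × R_a = (0.3326)² × 150 = 16.59 W

16.6 W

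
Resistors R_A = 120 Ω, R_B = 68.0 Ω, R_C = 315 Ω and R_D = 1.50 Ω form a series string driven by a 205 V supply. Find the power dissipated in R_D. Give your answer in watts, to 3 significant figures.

In a series string the same current flows through every resistor — find that current, then P = I²R for the one we want.
R_total = 120 + 68.0 + 315 + 1.50 = 504.5 Ω
I = V / R_total = 205 / 504.5 = 0.4063 A
P_R_D = I² × R_D = (0.4063)² × 1.50 = 0.2477 W

0.248 W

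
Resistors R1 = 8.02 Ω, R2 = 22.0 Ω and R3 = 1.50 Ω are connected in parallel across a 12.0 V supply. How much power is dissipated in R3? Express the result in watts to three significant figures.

Parallel branches share the same voltage; P = V²/R gives the branch power in one step.
P_R3 = V² / R3 = (12.0)² / 1.50 Ω = 96.00 W

96.0 W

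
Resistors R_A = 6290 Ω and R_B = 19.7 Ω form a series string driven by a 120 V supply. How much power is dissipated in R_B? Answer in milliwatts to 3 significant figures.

7.13 mW

In a series string the same current flows through every resistor — find that current, then P = I²R for the one we want.
R_total = 6290 + 19.7 = 6310 Ω
I = V / R_total = 120 / 6310 = 0.01902 A
P_R_B = I² × R_B = (0.01902)² × 19.7 = 0.007125 W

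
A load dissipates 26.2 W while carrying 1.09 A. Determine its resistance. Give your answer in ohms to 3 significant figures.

Inverting the appropriate power form: R = P / I².
R = 26.2 / (1.090)² = 22.05 Ω

22.1 Ω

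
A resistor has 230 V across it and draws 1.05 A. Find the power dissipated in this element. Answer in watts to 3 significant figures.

242 W

Since both terminal voltage and current are stated, P = V I gives the power in one step.
P = 230 V × 1.050 A = 241.5 W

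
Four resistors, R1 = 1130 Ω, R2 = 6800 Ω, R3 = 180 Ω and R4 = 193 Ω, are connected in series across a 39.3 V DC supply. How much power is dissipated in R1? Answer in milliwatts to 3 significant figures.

25.3 mW

Series elements share the same current, so find I first, then use P = I²R.
R_total = 1130 + 6800 + 180 + 193 = 8303 Ω
I = V / R_total = 39.3 / 8303 = 0.004733 A
P_R1 = I² × R1 = (0.004733)² × 1130 = 0.02532 W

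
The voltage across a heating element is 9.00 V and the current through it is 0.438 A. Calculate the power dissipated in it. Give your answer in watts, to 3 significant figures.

Since both terminal voltage and current are stated, P = V I gives the power in one step.
P = 9.00 V × 0.4380 A = 3.942 W

3.94 W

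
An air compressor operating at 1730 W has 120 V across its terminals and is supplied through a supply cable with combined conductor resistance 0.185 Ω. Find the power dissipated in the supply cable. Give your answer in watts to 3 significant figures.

Only the current and the line resistance are needed for the I²R loss.
I = P / V = 1730 / 120 = 14.42 A through the supply cable.
P_line = I² R_line = (14.42)² × 0.185 = 38.45 W

38.5 W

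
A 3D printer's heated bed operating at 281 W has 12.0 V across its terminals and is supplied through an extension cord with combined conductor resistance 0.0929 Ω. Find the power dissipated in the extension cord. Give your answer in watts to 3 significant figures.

50.9 W

The extension cord is a series resistance carrying the load current; its dissipation is I²R_line.
I = P / V = 281 / 12.0 = 23.42 A through the extension cord.
P_line = I² R_line = (23.42)² × 0.0929 = 50.94 W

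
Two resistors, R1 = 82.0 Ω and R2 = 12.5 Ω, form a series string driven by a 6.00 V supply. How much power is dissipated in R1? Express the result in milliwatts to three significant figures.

Every series element carries the same I. Get I from the total resistance, then P = I² × R1.
R_total = 82.0 + 12.5 = 94.50 Ω
I = V / R_total = 6.00 / 94.50 = 0.06349 A
P_R1 = I² × R1 = (0.06349)² × 82.0 = 0.3306 W

331 mW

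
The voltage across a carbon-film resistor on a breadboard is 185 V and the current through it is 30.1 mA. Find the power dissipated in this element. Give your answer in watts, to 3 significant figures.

5.57 W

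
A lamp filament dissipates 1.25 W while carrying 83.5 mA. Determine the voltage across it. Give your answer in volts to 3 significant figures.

From P = V I = I²R = V²/R, with the two given quantities we get V = P / I.
V = 1.25 / 0.08350 = 14.97 V

15.0 V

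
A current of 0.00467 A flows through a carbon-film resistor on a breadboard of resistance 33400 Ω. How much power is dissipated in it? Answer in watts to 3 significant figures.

0.728 W

With I and R stated, P = I²R applies in one step.
P = (0.004670 A)² × 33400 Ω = 0.7284 W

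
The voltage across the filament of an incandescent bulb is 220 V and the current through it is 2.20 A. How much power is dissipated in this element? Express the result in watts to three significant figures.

Both the voltage across and the current through the element are known, so P = V I applies directly.
P = 220 V × 2.200 A = 484.0 W

484 W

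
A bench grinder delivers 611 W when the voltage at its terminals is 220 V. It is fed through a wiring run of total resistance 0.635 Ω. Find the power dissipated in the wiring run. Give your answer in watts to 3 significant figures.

4.90 W

Only the current and the line resistance are needed for the I²R loss.
I = P / V = 611 / 220 = 2.777 A through the wiring run.
P_line = I² R_line = (2.777)² × 0.635 = 4.898 W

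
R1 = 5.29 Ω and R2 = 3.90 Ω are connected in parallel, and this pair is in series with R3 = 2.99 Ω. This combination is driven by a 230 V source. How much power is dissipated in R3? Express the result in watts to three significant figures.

Reduce the parallel combination to a single R_p; the circuit then becomes R_p in series with the remaining resistor.
R_p = (5.29×3.90)/(5.29+3.90) = 2.245 Ω
R_total = R_p + 2.99 = 2.245 + 2.99 = 5.235 Ω
I = V / R_total = 230 / 5.235 = 43.94 A
All the supply current flows through R3; use P = I²R3.
P_R3 = (43.94)² × 2.99 = 5772 W

5770 W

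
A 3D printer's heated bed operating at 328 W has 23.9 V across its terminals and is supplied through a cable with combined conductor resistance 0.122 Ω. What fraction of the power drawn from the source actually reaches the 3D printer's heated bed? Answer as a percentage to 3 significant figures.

93.5 %

I = P / V = 328 / 23.9 = 13.72 A through the cable.
P_line = I² R_line = (13.72)² × 0.122 = 22.98 W
P_source = P_load + P_line = 328.0 + 22.98 = 351.0 W
η = P_load / P_source = 328.0 / 351.0 = 0.9345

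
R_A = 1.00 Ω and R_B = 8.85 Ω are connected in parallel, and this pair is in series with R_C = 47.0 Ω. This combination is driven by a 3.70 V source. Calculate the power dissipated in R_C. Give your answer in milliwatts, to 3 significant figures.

280 mW

Combine R_A and R_B into their parallel equivalent first, reducing the network to two series resistors.
R_p = (1.00×8.85)/(1.00+8.85) = 0.8985 Ω
R_total = R_p + 47.0 = 0.8985 + 47.0 = 47.90 Ω
I = V / R_total = 3.70 / 47.90 = 0.07725 A
All the supply current flows through R_C; use P = I²R_C.
P_R_C = (0.07725)² × 47.0 = 0.2805 W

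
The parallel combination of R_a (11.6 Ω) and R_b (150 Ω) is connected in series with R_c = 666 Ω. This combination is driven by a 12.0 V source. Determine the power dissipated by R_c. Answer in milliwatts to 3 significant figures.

Collapse the R_a‖R_b pair into one equivalent R_p; then R_p and R_c form a series string.
R_p = (11.6×150)/(11.6+150) = 10.77 Ω
R_total = R_p + 666 = 10.77 + 666 = 676.8 Ω
I = V / R_total = 12.0 / 676.8 = 0.01773 A
R_c is the series element, so its power is I²R.
P_R_c = (0.01773)² × 666 = 0.2094 W

209 mW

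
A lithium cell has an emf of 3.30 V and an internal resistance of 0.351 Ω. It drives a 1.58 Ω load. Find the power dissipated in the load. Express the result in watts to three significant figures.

4.61 W

With r and R in series, I = ε/(r+R); the load dissipates I²R.
I = ε / (r + R) = 3.30 / (0.351 + 1.58) = 1.709 A
P_load = I² R = (1.709)² × 1.58 = 4.614 W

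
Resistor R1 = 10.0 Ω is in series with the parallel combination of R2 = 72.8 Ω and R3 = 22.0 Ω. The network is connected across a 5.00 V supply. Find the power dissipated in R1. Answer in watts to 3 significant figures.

0.346 W

First combine the parallel branches into one equivalent R_p, then R1 + R_p is a series pair.
R_p = (72.8×22.0)/(72.8+22.0) = 16.89 Ω
R_total = 10.0 + 16.89 = 26.89 Ω
I = V / R_total = 5.00 / 26.89 = 0.1859 A
R1 is in the main series path, so its power is I²R1.
P_R1 = (0.1859)² × 10.0 = 0.3456 W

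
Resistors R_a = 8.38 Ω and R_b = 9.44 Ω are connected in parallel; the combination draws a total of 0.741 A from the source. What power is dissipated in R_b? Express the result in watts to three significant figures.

1.15 W

The branches share the same voltage, but only the total current is given — find V from the equivalent resistance first.
1/R_eq = 1/8.38 + 1/9.44 ⇒ R_eq = 4.439 Ω
V = I_total × R_eq = 0.7410 × 4.439 = 3.289 V
P_R_b = V² / R_b = (3.289)² / 9.44 = 1.146 W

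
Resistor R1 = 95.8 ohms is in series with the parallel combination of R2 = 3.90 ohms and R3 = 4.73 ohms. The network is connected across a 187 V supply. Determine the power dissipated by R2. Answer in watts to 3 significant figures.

4.27 W

Replace R2 and R3 with their parallel equivalent so the circuit becomes R1 in series with R_p.
R_p = (3.90×4.73)/(3.90+4.73) = 2.138 Ω
R_total = 95.8 + 2.138 = 97.94 Ω
I = V / R_total = 187 / 97.94 = 1.909 A
Voltage across the parallel pair: V_p = I × R_p = 1.909 × 2.138 = 4.081 V
R2 is across V_p, so use P = V²/R for that branch.
P_R2 = (4.081)² / 3.90 = 4.271 W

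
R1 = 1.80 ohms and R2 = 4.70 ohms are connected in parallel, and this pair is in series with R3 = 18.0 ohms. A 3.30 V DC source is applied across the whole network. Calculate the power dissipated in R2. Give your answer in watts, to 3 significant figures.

Reduce the parallel combination to a single R_p; the circuit then becomes R_p in series with the remaining resistor.
R_p = (1.80×4.70)/(1.80+4.70) = 1.302 Ω
R_total = R_p + 18.0 = 1.302 + 18.0 = 19.30 Ω
I = V / R_total = 3.30 / 19.30 = 0.1710 A
Voltage across the parallel pair: V_p = I × R_p = 0.1710 × 1.302 = 0.2225 V
R2 sits across V_p; its power is V_p²/R.
P_R2 = (0.2225)² / 4.70 = 0.01054 W

0.0105 W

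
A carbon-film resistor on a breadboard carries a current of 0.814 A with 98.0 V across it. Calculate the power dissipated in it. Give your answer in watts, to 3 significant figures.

79.8 W

V and I are known directly — P = V I, no intermediate step needed.
P = 98.0 V × 0.8140 A = 79.77 W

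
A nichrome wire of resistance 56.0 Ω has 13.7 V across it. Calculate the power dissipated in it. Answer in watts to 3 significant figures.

3.35 W

V and R are stated; P = V²/R avoids computing the current.
P = (13.7 V)² / 56.0 Ω = 3.352 W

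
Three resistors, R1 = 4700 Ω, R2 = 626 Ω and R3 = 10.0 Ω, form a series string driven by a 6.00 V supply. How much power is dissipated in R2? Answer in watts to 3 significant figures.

The current is common to all series resistors; compute it, then apply P = I²R for the target.
R_total = 4700 + 626 + 10.0 = 5336 Ω
I = V / R_total = 6.00 / 5336 = 0.001124 A
P_R2 = I² × R2 = (0.001124)² × 626 = 0.0007915 W

0.000791 W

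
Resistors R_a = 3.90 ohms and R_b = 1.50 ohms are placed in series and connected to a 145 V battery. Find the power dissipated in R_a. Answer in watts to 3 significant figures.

Every series element carries the same I. Get I from the total resistance, then P = I² × R_a.
R_total = 3.90 + 1.50 = 5.400 Ω
I = V / R_total = 145 / 5.400 = 26.85 A
P_R_a = I² × R_a = (26.85)² × 3.90 = 2812 W

2810 W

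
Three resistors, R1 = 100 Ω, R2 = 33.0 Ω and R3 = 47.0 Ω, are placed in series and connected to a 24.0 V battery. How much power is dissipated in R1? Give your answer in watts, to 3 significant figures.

Series elements share the same current, so find I first, then use P = I²R.
R_total = 100 + 33.0 + 47.0 = 180.0 Ω
I = V / R_total = 24.0 / 180.0 = 0.1333 A
P_R1 = I² × R1 = (0.1333)² × 100 = 1.778 W

1.78 W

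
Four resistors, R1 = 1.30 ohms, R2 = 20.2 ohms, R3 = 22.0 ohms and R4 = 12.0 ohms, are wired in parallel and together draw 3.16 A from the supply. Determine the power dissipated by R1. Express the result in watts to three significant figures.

The branches share the same voltage, but only the total current is given — find V from the equivalent resistance first.
1/R_eq = 1/1.30 + 1/20.2 + 1/22.0 + 1/12.0 ⇒ R_eq = 1.055 Ω
V = I_total × R_eq = 3.160 × 1.055 = 3.335 V
P_R1 = V² / R1 = (3.335)² / 1.30 = 8.556 W

8.56 W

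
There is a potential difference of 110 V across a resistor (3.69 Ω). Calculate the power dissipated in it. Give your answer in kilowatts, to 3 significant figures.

Voltage and resistance are given, so P = V²/R is the one-step route.
P = (110 V)² / 3.69 Ω = 3279 W

3.28 kW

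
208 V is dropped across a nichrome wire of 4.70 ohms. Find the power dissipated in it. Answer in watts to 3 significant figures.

9210 W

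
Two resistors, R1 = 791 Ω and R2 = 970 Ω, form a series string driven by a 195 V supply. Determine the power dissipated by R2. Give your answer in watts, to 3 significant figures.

The current is common to all series resistors; compute it, then apply P = I²R for the target.
R_total = 791 + 970 = 1761 Ω
I = V / R_total = 195 / 1761 = 0.1107 A
P_R2 = I² × R2 = (0.1107)² × 970 = 11.89 W

11.9 W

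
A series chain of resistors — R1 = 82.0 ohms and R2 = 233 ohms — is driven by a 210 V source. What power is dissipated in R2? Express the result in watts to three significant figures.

104 W

The current is common to all series resistors; compute it, then apply P = I²R for the target.
R_total = 82.0 + 233 = 315.0 Ω
I = V / R_total = 210 / 315.0 = 0.6667 A
P_R2 = I² × R2 = (0.6667)² × 233 = 103.6 W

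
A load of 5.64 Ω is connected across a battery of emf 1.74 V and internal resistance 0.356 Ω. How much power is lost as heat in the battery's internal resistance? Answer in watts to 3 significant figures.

0.0300 W

Internal loss is I²r, with I set by the total series resistance r+R.
I = ε / (r + R) = 1.74 / (0.356 + 5.64) = 0.2902 A
P_int = I² r = (0.2902)² × 0.356 = 0.02998 W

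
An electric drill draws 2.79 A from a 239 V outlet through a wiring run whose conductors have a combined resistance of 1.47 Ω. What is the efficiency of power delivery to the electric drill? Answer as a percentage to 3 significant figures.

The wiring run carries the full 2.79 A.
P_line = I² R_line = (2.790)² × 1.47 = 11.44 W
P_source = V I = 239 × 2.790 = 666.8 W; P_load = 655.4 W
η = P_load / P_source = 655.4 / 666.8 = 0.9828

98.3 %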